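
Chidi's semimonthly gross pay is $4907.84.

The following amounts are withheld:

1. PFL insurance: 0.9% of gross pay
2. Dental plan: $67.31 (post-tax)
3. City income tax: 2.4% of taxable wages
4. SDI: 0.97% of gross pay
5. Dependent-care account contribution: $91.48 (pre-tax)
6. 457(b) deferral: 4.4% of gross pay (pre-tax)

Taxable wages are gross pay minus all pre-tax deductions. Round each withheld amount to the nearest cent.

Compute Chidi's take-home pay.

$4330.92

457(b) deferral: $4907.84 × 0.044 = $215.94
Dependent-care account contribution: $91.48
Pre-tax total = $215.94 + $91.48 = $307.42
Taxable wages = $4907.84 − $307.42 = $4600.42
City income tax: $4600.42 × 0.024 = $110.41
SDI: $4907.84 × 0.0097 = $47.61
PFL insurance: $4907.84 × 0.009 = $44.17
Dental plan: $67.31
Total deductions = $215.94 + $91.48 + $110.41 + $47.61 + $44.17 + $67.31 = $576.92
Net pay = $4907.84 − $576.92 = $4330.92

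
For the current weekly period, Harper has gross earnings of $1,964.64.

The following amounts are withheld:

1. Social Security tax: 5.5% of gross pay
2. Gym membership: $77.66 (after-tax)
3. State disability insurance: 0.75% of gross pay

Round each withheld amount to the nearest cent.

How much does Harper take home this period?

$1,764.19

State disability insurance: $1,964.64 × 0.0075 = $14.73
Social Security tax: $1,964.64 × 0.055 = $108.06
Gym membership: $77.66
Total deductions = $14.73 + $108.06 + $77.66 = $200.45
Net pay = $1,964.64 − $200.45 = $1,764.19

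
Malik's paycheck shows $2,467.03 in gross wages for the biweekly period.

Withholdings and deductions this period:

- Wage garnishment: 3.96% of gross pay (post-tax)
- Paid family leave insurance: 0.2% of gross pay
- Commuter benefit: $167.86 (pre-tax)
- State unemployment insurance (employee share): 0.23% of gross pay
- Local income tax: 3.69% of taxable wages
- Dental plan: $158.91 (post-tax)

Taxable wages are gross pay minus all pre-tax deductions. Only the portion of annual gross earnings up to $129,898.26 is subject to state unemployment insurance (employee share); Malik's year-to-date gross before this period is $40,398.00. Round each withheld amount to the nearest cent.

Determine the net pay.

$1,947.13

Commuter benefit: $167.86
Taxable wages = $2,467.03 − $167.86 = $2,299.17
Local income tax: $2,299.17 × 0.0369 = $84.84
State unemployment insurance (employee share): cap not yet reached, full $2,467.03 is subject → $2,467.03 × 0.0023 = $5.67
Paid family leave insurance: $2,467.03 × 0.002 = $4.93
Dental plan: $158.91
Wage garnishment: $2,467.03 × 0.0396 = $97.69
Total deductions = $167.86 + $84.84 + $5.67 + $4.93 + $158.91 + $97.69 = $519.90
Net pay = $2,467.03 − $519.90 = $1,947.13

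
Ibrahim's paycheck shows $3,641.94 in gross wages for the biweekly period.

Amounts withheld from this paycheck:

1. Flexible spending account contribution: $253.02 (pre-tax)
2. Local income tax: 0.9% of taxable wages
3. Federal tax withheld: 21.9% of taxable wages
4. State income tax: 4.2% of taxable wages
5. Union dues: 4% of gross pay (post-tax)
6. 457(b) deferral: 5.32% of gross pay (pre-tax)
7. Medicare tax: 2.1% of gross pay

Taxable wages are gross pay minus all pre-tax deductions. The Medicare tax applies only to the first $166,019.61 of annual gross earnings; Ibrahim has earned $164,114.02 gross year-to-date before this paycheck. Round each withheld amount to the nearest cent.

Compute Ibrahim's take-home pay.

457(b) deferral: $3,641.94 × 0.0532 = $193.75
Flexible spending account contribution: $253.02
Pre-tax total = $193.75 + $253.02 = $446.77
Taxable wages = $3,641.94 − $446.77 = $3,195.17
Federal tax withheld: $3,195.17 × 0.219 = $699.74
Local income tax: $3,195.17 × 0.009 = $28.76
State income tax: $3,195.17 × 0.042 = $134.20
Medicare tax: only $166,019.61 − $164,114.02 = $1,905.59 of this check is subject → $1,905.59 × 0.021 = $40.02
Union dues: $3,641.94 × 0.04 = $145.68
Total deductions = $193.75 + $253.02 + $699.74 + $28.76 + $134.20 + $40.02 + $145.68 = $1,495.17
Net pay = $3,641.94 − $1,495.17 = $2,146.77

$2,146.77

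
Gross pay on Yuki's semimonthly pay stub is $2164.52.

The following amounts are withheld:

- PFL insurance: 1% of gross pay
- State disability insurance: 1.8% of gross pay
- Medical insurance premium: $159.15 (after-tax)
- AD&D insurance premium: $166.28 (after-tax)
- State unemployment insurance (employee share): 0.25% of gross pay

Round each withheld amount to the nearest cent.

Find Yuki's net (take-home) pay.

$1773.07

State unemployment insurance (employee share): $2164.52 × 0.0025 = $5.41
PFL insurance: $2164.52 × 0.01 = $21.65
State disability insurance: $2164.52 × 0.018 = $38.96
AD&D insurance premium: $166.28
Medical insurance premium: $159.15
Total deductions = $5.41 + $21.65 + $38.96 + $166.28 + $159.15 = $391.45
Net pay = $2164.52 − $391.45 = $1773.07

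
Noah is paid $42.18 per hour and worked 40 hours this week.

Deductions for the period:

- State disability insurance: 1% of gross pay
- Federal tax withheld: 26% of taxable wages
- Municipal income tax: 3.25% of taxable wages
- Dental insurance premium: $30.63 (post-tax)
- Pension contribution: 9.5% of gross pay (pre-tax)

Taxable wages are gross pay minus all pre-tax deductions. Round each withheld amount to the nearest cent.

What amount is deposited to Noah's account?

$1032.80

Gross pay: 40 × $42.18 = $1687.20
Pension contribution: $1687.20 × 0.095 = $160.28
Taxable wages = $1687.20 − $160.28 = $1526.92
Federal tax withheld: $1526.92 × 0.26 = $397.00
Municipal income tax: $1526.92 × 0.0325 = $49.62
State disability insurance: $1687.20 × 0.01 = $16.87
Dental insurance premium: $30.63
Total deductions = $160.28 + $397.00 + $49.62 + $16.87 + $30.63 = $654.40
Net pay = $1687.20 − $654.40 = $1032.80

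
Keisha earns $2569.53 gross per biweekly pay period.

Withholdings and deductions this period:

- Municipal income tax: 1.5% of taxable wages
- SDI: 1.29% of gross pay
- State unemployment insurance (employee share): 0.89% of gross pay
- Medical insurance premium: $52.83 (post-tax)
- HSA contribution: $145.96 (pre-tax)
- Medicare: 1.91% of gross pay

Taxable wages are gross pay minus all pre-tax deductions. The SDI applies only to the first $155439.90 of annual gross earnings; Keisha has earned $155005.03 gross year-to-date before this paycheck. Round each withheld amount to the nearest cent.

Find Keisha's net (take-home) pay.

HSA contribution: $145.96
Taxable wages = $2569.53 − $145.96 = $2423.57
Municipal income tax: $2423.57 × 0.015 = $36.35
Medicare: $2569.53 × 0.0191 = $49.08
SDI: only $155439.90 − $155005.03 = $434.87 of this check is subject → $434.87 × 0.0129 = $5.61
State unemployment insurance (employee share): $2569.53 × 0.0089 = $22.87
Medical insurance premium: $52.83
Total deductions = $145.96 + $36.35 + $49.08 + $5.61 + $22.87 + $52.83 = $312.70
Net pay = $2569.53 − $312.70 = $2256.83

$2256.83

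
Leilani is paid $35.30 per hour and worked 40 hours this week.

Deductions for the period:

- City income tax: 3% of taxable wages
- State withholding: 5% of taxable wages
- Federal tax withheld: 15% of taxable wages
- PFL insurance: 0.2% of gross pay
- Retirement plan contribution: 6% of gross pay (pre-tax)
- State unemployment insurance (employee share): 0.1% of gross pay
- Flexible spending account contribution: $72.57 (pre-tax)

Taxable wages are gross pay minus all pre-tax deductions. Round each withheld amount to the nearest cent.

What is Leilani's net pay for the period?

Gross pay: 40 × $35.30 = $1,412.00
Retirement plan contribution: $1,412.00 × 0.06 = $84.72
Flexible spending account contribution: $72.57
Pre-tax total = $84.72 + $72.57 = $157.29
Taxable wages = $1,412.00 − $157.29 = $1,254.71
City income tax: $1,254.71 × 0.03 = $37.64
Federal tax withheld: $1,254.71 × 0.15 = $188.21
State withholding: $1,254.71 × 0.05 = $62.74
PFL insurance: $1,412.00 × 0.002 = $2.82
State unemployment insurance (employee share): $1,412.00 × 0.001 = $1.41
Total deductions = $84.72 + $72.57 + $37.64 + $188.21 + $62.74 + $2.82 + $1.41 = $450.11
Net pay = $1,412.00 − $450.11 = $961.89

$961.89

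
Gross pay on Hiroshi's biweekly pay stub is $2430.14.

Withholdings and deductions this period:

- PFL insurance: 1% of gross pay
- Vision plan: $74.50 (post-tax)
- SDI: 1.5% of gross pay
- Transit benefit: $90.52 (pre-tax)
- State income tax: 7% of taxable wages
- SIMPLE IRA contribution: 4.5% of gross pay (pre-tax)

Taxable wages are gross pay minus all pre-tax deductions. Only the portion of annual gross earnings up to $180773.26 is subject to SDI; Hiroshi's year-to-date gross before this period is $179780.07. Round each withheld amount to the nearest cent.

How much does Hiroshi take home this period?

$1960.44

SIMPLE IRA contribution: $2430.14 × 0.045 = $109.36
Transit benefit: $90.52
Pre-tax total = $109.36 + $90.52 = $199.88
Taxable wages = $2430.14 − $199.88 = $2230.26
State income tax: $2230.26 × 0.07 = $156.12
PFL insurance: $2430.14 × 0.01 = $24.30
SDI: only $180773.26 − $179780.07 = $993.19 of this check is subject → $993.19 × 0.015 = $14.90
Vision plan: $74.50
Total deductions = $109.36 + $90.52 + $156.12 + $24.30 + $14.90 + $74.50 = $469.70
Net pay = $2430.14 − $469.70 = $1960.44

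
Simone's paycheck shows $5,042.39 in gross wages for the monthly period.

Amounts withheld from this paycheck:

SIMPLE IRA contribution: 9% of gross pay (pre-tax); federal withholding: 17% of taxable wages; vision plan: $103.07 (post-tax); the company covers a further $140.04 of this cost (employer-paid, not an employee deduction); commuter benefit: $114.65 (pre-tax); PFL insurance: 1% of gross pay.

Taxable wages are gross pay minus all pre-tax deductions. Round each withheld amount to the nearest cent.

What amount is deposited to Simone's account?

$3,559.86

Commuter benefit: $114.65
SIMPLE IRA contribution: $5,042.39 × 0.09 = $453.82
Pre-tax total = $114.65 + $453.82 = $568.47
Taxable wages = $5,042.39 − $568.47 = $4,473.92
Federal withholding: $4,473.92 × 0.17 = $760.57
PFL insurance: $5,042.39 × 0.01 = $50.42
Vision plan: $103.07
(Employer's $140.04 toward vision plan is not withheld from the employee.)
Total deductions = $114.65 + $453.82 + $760.57 + $50.42 + $103.07 = $1,482.53
Net pay = $5,042.39 − $1,482.53 = $3,559.86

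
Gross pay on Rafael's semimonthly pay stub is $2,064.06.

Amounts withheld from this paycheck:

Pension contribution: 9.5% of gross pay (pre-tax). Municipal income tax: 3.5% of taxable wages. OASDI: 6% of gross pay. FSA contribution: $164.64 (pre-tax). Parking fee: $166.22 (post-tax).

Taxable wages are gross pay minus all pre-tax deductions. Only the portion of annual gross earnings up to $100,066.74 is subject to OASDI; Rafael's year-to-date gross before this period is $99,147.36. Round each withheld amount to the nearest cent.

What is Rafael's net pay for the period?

Pension contribution: $2,064.06 × 0.095 = $196.09
FSA contribution: $164.64
Pre-tax total = $196.09 + $164.64 = $360.73
Taxable wages = $2,064.06 − $360.73 = $1,703.33
Municipal income tax: $1,703.33 × 0.035 = $59.62
OASDI: only $100,066.74 − $99,147.36 = $919.38 of this check is subject → $919.38 × 0.06 = $55.16
Parking fee: $166.22
Total deductions = $196.09 + $164.64 + $59.62 + $55.16 + $166.22 = $641.73
Net pay = $2,064.06 − $641.73 = $1,422.33

$1,422.33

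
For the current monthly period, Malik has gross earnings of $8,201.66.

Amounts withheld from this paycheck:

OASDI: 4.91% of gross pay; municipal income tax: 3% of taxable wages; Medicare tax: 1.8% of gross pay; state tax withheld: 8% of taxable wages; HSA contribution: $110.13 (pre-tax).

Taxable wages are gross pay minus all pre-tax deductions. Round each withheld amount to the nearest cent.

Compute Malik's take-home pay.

$6,651.13

HSA contribution: $110.13
Taxable wages = $8,201.66 − $110.13 = $8,091.53
Municipal income tax: $8,091.53 × 0.03 = $242.75
State tax withheld: $8,091.53 × 0.08 = $647.32
OASDI: $8,201.66 × 0.0491 = $402.70
Medicare tax: $8,201.66 × 0.018 = $147.63
Total deductions = $110.13 + $242.75 + $647.32 + $402.70 + $147.63 = $1,550.53
Net pay = $8,201.66 − $1,550.53 = $6,651.13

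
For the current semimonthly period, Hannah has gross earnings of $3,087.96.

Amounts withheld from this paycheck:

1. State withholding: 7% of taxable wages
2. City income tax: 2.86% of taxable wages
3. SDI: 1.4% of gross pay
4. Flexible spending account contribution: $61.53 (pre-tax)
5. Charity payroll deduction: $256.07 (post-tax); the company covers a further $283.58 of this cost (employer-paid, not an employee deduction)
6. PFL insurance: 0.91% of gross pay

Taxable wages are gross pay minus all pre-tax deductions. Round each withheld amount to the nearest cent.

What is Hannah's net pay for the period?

$2,400.62

Flexible spending account contribution: $61.53
Taxable wages = $3,087.96 − $61.53 = $3,026.43
City income tax: $3,026.43 × 0.0286 = $86.56
State withholding: $3,026.43 × 0.07 = $211.85
SDI: $3,087.96 × 0.014 = $43.23
PFL insurance: $3,087.96 × 0.0091 = $28.10
Charity payroll deduction: $256.07
(Employer's $283.58 toward charity payroll deduction is not withheld from the employee.)
Total deductions = $61.53 + $86.56 + $211.85 + $43.23 + $28.10 + $256.07 = $687.34
Net pay = $3,087.96 − $687.34 = $2,400.62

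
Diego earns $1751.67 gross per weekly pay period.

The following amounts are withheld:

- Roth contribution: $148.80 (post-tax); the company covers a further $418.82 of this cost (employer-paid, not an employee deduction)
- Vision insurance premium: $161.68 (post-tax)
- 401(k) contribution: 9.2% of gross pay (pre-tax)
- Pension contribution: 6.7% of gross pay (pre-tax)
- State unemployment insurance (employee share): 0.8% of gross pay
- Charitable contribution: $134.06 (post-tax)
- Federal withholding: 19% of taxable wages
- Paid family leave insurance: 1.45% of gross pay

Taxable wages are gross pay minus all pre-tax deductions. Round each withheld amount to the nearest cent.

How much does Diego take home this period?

401(k) contribution: $1751.67 × 0.092 = $161.15
Pension contribution: $1751.67 × 0.067 = $117.36
Pre-tax total = $161.15 + $117.36 = $278.51
Taxable wages = $1751.67 − $278.51 = $1473.16
Federal withholding: $1473.16 × 0.19 = $279.90
State unemployment insurance (employee share): $1751.67 × 0.008 = $14.01
Paid family leave insurance: $1751.67 × 0.0145 = $25.40
Roth contribution: $148.80
Charitable contribution: $134.06
Vision insurance premium: $161.68
(Employer's $418.82 toward Roth contribution is not withheld from the employee.)
Total deductions = $161.15 + $117.36 + $279.90 + $14.01 + $25.40 + $148.80 + $134.06 + $161.68 = $1042.36
Net pay = $1751.67 − $1042.36 = $709.31

$709.31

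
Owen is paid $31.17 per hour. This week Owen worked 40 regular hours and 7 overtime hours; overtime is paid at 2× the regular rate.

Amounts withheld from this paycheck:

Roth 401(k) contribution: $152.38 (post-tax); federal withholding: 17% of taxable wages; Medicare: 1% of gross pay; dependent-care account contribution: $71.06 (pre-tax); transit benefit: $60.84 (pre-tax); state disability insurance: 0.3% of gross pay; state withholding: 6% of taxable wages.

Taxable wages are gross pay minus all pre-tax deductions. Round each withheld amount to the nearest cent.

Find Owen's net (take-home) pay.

$1,020.22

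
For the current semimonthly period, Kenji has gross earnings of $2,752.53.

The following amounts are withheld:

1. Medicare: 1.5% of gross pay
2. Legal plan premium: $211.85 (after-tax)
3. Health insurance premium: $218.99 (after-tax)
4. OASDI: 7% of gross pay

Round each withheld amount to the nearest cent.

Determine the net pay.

OASDI: $2,752.53 × 0.07 = $192.68
Medicare: $2,752.53 × 0.015 = $41.29
Health insurance premium: $218.99
Legal plan premium: $211.85
Total deductions = $192.68 + $41.29 + $218.99 + $211.85 = $664.81
Net pay = $2,752.53 − $664.81 = $2,087.72

$2,087.72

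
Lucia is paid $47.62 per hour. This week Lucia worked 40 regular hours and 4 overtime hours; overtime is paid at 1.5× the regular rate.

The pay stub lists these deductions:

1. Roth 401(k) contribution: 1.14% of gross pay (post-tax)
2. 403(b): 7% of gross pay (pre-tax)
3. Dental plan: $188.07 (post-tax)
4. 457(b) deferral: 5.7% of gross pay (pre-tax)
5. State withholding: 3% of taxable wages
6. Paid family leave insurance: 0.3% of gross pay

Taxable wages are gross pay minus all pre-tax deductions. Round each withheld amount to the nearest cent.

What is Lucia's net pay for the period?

$1,635.34

Regular pay: 40 × $47.62 = $1,904.80
Overtime pay: 4 × $47.62 × 1.5 = $285.72
Gross pay = $1,904.80 + $285.72 = $2,190.52
403(b): $2,190.52 × 0.07 = $153.34
457(b) deferral: $2,190.52 × 0.057 = $124.86
Pre-tax total = $153.34 + $124.86 = $278.20
Taxable wages = $2,190.52 − $278.20 = $1,912.32
State withholding: $1,912.32 × 0.03 = $57.37
Paid family leave insurance: $2,190.52 × 0.003 = $6.57
Roth 401(k) contribution: $2,190.52 × 0.0114 = $24.97
Dental plan: $188.07
Total deductions = $153.34 + $124.86 + $57.37 + $6.57 + $24.97 + $188.07 = $555.18
Net pay = $2,190.52 − $555.18 = $1,635.34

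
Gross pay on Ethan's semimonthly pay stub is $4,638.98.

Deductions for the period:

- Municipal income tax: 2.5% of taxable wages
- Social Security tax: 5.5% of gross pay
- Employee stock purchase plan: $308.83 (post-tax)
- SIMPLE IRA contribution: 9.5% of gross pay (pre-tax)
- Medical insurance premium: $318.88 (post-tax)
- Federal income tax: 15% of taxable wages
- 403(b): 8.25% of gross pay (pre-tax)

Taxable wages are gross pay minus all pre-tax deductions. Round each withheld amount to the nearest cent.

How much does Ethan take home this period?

$2,264.99

SIMPLE IRA contribution: $4,638.98 × 0.095 = $440.70
403(b): $4,638.98 × 0.0825 = $382.72
Pre-tax total = $440.70 + $382.72 = $823.42
Taxable wages = $4,638.98 − $823.42 = $3,815.56
Municipal income tax: $3,815.56 × 0.025 = $95.39
Federal income tax: $3,815.56 × 0.15 = $572.33
Social Security tax: $4,638.98 × 0.055 = $255.14
Employee stock purchase plan: $308.83
Medical insurance premium: $318.88
Total deductions = $440.70 + $382.72 + $95.39 + $572.33 + $255.14 + $308.83 + $318.88 = $2,373.99
Net pay = $4,638.98 − $2,373.99 = $2,264.99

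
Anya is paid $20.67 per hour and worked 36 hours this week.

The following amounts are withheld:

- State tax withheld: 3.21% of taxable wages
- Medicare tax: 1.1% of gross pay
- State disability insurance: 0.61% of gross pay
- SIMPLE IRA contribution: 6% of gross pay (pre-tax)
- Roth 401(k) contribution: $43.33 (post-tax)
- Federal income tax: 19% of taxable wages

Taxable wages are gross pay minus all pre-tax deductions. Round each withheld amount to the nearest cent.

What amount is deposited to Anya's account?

Gross pay: 36 × $20.67 = $744.12
SIMPLE IRA contribution: $744.12 × 0.06 = $44.65
Taxable wages = $744.12 − $44.65 = $699.47
State tax withheld: $699.47 × 0.0321 = $22.45
Federal income tax: $699.47 × 0.19 = $132.90
Medicare tax: $744.12 × 0.011 = $8.19
State disability insurance: $744.12 × 0.0061 = $4.54
Roth 401(k) contribution: $43.33
Total deductions = $44.65 + $22.45 + $132.90 + $8.19 + $4.54 + $43.33 = $256.06
Net pay = $744.12 − $256.06 = $488.06

$488.06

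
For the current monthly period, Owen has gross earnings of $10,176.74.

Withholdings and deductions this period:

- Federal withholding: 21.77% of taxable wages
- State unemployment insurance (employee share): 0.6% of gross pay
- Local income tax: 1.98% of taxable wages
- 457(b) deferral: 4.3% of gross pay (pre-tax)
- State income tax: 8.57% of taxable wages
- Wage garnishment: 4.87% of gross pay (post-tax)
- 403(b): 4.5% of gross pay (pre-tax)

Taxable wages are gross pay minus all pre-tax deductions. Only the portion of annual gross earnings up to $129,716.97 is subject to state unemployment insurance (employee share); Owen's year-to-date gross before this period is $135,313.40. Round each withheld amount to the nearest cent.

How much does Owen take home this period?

403(b): $10,176.74 × 0.045 = $457.95
457(b) deferral: $10,176.74 × 0.043 = $437.60
Pre-tax total = $457.95 + $437.60 = $895.55
Taxable wages = $10,176.74 − $895.55 = $9,281.19
State income tax: $9,281.19 × 0.0857 = $795.40
Local income tax: $9,281.19 × 0.0198 = $183.77
Federal withholding: $9,281.19 × 0.2177 = $2,020.52
State unemployment insurance (employee share): annual cap $129,716.97 already reached (YTD $135,313.40), so $0.00
Wage garnishment: $10,176.74 × 0.0487 = $495.61
Total deductions = $457.95 + $437.60 + $795.40 + $183.77 + $2,020.52 + $0.00 + $495.61 = $4,390.85
Net pay = $10,176.74 − $4,390.85 = $5,785.89

$5,785.89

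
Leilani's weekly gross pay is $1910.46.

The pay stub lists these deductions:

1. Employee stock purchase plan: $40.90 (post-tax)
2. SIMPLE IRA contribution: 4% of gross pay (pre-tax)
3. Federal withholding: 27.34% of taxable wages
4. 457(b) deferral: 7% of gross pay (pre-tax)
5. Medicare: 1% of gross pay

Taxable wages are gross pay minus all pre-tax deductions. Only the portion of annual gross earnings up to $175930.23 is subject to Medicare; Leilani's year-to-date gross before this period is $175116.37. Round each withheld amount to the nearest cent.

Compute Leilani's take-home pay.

SIMPLE IRA contribution: $1910.46 × 0.04 = $76.42
457(b) deferral: $1910.46 × 0.07 = $133.73
Pre-tax total = $76.42 + $133.73 = $210.15
Taxable wages = $1910.46 − $210.15 = $1700.31
Federal withholding: $1700.31 × 0.2734 = $464.86
Medicare: only $175930.23 − $175116.37 = $813.86 of this check is subject → $813.86 × 0.01 = $8.14
Employee stock purchase plan: $40.90
Total deductions = $76.42 + $133.73 + $464.86 + $8.14 + $40.90 = $724.05
Net pay = $1910.46 − $724.05 = $1186.41

$1186.41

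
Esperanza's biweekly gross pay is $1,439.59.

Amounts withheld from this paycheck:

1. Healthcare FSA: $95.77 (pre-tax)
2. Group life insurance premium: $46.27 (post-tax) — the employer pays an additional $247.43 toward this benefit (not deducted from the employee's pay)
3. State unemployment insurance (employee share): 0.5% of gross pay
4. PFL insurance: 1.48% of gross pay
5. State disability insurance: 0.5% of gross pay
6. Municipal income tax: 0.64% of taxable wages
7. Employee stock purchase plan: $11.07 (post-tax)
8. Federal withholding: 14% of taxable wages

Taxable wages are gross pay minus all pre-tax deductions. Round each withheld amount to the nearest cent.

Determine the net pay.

Healthcare FSA: $95.77
Taxable wages = $1,439.59 − $95.77 = $1,343.82
Municipal income tax: $1,343.82 × 0.0064 = $8.60
Federal withholding: $1,343.82 × 0.14 = $188.13
State disability insurance: $1,439.59 × 0.005 = $7.20
PFL insurance: $1,439.59 × 0.0148 = $21.31
State unemployment insurance (employee share): $1,439.59 × 0.005 = $7.20
Group life insurance premium: $46.27
Employee stock purchase plan: $11.07
(Employer's $247.43 toward group life insurance premium is not withheld from the employee.)
Total deductions = $95.77 + $8.60 + $188.13 + $7.20 + $21.31 + $7.20 + $46.27 + $11.07 = $385.55
Net pay = $1,439.59 − $385.55 = $1,054.04

$1,054.04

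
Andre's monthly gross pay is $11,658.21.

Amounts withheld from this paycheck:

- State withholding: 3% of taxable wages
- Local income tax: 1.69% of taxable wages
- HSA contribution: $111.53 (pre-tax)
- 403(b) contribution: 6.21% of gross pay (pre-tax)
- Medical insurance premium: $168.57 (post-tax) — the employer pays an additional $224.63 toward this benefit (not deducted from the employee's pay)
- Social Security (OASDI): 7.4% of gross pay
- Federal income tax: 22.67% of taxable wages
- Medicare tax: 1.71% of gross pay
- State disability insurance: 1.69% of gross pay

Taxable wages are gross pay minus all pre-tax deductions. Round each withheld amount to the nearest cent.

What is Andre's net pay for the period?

$6,433.96

403(b) contribution: $11,658.21 × 0.0621 = $723.97
HSA contribution: $111.53
Pre-tax total = $723.97 + $111.53 = $835.50
Taxable wages = $11,658.21 − $835.50 = $10,822.71
State withholding: $10,822.71 × 0.03 = $324.68
Local income tax: $10,822.71 × 0.0169 = $182.90
Federal income tax: $10,822.71 × 0.2267 = $2,453.51
State disability insurance: $11,658.21 × 0.0169 = $197.02
Social Security (OASDI): $11,658.21 × 0.074 = $862.71
Medicare tax: $11,658.21 × 0.0171 = $199.36
Medical insurance premium: $168.57
(Employer's $224.63 toward medical insurance premium is not withheld from the employee.)
Total deductions = $723.97 + $111.53 + $324.68 + $182.90 + $2,453.51 + $197.02 + $862.71 + $199.36 + $168.57 = $5,224.25
Net pay = $11,658.21 − $5,224.25 = $6,433.96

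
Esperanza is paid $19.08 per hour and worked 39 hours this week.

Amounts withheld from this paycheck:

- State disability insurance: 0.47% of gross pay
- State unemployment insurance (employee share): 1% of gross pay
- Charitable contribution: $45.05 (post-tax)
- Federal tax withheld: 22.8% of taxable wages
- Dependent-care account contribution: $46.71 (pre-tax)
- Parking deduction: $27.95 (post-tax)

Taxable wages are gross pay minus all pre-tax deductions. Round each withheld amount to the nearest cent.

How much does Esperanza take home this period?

Gross pay: 39 × $19.08 = $744.12
Dependent-care account contribution: $46.71
Taxable wages = $744.12 − $46.71 = $697.41
Federal tax withheld: $697.41 × 0.228 = $159.01
State disability insurance: $744.12 × 0.0047 = $3.50
State unemployment insurance (employee share): $744.12 × 0.01 = $7.44
Charitable contribution: $45.05
Parking deduction: $27.95
Total deductions = $46.71 + $159.01 + $3.50 + $7.44 + $45.05 + $27.95 = $289.66
Net pay = $744.12 − $289.66 = $454.46

$454.46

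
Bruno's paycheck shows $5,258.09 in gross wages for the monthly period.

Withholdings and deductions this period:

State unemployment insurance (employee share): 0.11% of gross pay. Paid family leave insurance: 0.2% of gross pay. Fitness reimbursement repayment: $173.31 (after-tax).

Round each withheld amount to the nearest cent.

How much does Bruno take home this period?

$5,068.48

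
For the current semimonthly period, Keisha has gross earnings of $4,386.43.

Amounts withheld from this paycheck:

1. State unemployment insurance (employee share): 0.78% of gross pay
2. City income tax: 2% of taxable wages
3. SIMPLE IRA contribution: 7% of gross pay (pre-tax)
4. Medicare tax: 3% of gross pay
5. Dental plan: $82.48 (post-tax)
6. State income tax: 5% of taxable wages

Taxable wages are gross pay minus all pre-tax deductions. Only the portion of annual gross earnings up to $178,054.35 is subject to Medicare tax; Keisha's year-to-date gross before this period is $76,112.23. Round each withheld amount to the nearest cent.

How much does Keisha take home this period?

$3,545.54

SIMPLE IRA contribution: $4,386.43 × 0.07 = $307.05
Taxable wages = $4,386.43 − $307.05 = $4,079.38
City income tax: $4,079.38 × 0.02 = $81.59
State income tax: $4,079.38 × 0.05 = $203.97
State unemployment insurance (employee share): $4,386.43 × 0.0078 = $34.21
Medicare tax: cap not yet reached, full $4,386.43 is subject → $4,386.43 × 0.03 = $131.59
Dental plan: $82.48
Total deductions = $307.05 + $81.59 + $203.97 + $34.21 + $131.59 + $82.48 = $840.89
Net pay = $4,386.43 − $840.89 = $3,545.54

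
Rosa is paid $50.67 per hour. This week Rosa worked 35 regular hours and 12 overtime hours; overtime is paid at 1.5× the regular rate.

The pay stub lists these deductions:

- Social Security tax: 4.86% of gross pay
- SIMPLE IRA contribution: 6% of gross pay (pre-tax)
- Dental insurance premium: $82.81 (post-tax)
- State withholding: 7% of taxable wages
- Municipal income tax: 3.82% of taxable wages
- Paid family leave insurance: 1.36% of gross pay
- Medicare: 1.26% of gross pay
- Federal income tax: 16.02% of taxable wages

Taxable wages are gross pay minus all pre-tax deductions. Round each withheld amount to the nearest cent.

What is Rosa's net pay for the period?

$1,563.14

Regular pay: 35 × $50.67 = $1,773.45
Overtime pay: 12 × $50.67 × 1.5 = $912.06
Gross pay = $1,773.45 + $912.06 = $2,685.51
SIMPLE IRA contribution: $2,685.51 × 0.06 = $161.13
Taxable wages = $2,685.51 − $161.13 = $2,524.38
Federal income tax: $2,524.38 × 0.1602 = $404.41
State withholding: $2,524.38 × 0.07 = $176.71
Municipal income tax: $2,524.38 × 0.0382 = $96.43
Social Security tax: $2,685.51 × 0.0486 = $130.52
Paid family leave insurance: $2,685.51 × 0.0136 = $36.52
Medicare: $2,685.51 × 0.0126 = $33.84
Dental insurance premium: $82.81
Total deductions = $161.13 + $404.41 + $176.71 + $96.43 + $130.52 + $36.52 + $33.84 + $82.81 = $1,122.37
Net pay = $2,685.51 − $1,122.37 = $1,563.14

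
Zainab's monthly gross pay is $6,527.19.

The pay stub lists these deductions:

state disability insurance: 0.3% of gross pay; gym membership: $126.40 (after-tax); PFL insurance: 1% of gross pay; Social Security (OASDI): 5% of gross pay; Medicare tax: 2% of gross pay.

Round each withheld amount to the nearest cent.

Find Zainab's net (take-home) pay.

$5,859.04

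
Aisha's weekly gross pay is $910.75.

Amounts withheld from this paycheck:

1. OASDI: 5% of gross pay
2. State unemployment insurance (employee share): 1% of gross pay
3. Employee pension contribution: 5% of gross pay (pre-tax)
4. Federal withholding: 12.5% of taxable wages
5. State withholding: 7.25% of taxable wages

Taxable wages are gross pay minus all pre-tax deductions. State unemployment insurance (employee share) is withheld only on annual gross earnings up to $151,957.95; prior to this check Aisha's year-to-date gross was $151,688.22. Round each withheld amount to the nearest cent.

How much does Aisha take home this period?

Employee pension contribution: $910.75 × 0.05 = $45.54
Taxable wages = $910.75 − $45.54 = $865.21
State withholding: $865.21 × 0.0725 = $62.73
Federal withholding: $865.21 × 0.125 = $108.15
State unemployment insurance (employee share): only $151,957.95 − $151,688.22 = $269.73 of this check is subject → $269.73 × 0.01 = $2.70
OASDI: $910.75 × 0.05 = $45.54
Total deductions = $45.54 + $62.73 + $108.15 + $2.70 + $45.54 = $264.66
Net pay = $910.75 − $264.66 = $646.09

$646.09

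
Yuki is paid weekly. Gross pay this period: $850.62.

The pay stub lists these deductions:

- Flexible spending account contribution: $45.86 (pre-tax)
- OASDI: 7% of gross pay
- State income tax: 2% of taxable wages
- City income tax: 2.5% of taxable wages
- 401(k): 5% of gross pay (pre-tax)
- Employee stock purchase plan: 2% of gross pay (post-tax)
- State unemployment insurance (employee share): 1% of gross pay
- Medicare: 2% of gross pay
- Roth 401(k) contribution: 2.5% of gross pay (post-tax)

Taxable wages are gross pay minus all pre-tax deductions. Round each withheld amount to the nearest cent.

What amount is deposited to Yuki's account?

$604.59

Flexible spending account contribution: $45.86
401(k): $850.62 × 0.05 = $42.53
Pre-tax total = $45.86 + $42.53 = $88.39
Taxable wages = $850.62 − $88.39 = $762.23
State income tax: $762.23 × 0.02 = $15.24
City income tax: $762.23 × 0.025 = $19.06
OASDI: $850.62 × 0.07 = $59.54
Medicare: $850.62 × 0.02 = $17.01
State unemployment insurance (employee share): $850.62 × 0.01 = $8.51
Employee stock purchase plan: $850.62 × 0.02 = $17.01
Roth 401(k) contribution: $850.62 × 0.025 = $21.27
Total deductions = $45.86 + $42.53 + $15.24 + $19.06 + $59.54 + $17.01 + $8.51 + $17.01 + $21.27 = $246.03
Net pay = $850.62 − $246.03 = $604.59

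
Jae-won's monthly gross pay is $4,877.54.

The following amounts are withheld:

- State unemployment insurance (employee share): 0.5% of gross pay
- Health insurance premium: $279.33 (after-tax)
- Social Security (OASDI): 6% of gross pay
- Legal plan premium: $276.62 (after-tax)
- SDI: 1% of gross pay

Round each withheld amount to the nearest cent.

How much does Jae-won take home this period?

State unemployment insurance (employee share): $4,877.54 × 0.005 = $24.39
Social Security (OASDI): $4,877.54 × 0.06 = $292.65
SDI: $4,877.54 × 0.01 = $48.78
Health insurance premium: $279.33
Legal plan premium: $276.62
Total deductions = $24.39 + $292.65 + $48.78 + $279.33 + $276.62 = $921.77
Net pay = $4,877.54 − $921.77 = $3,955.77

$3,955.77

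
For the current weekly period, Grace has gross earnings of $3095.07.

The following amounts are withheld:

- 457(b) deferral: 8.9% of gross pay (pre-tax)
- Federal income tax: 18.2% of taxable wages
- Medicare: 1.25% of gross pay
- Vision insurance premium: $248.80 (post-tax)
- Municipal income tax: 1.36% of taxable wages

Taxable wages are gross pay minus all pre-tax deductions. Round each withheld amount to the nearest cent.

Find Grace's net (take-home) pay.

457(b) deferral: $3095.07 × 0.089 = $275.46
Taxable wages = $3095.07 − $275.46 = $2819.61
Municipal income tax: $2819.61 × 0.0136 = $38.35
Federal income tax: $2819.61 × 0.182 = $513.17
Medicare: $3095.07 × 0.0125 = $38.69
Vision insurance premium: $248.80
Total deductions = $275.46 + $38.35 + $513.17 + $38.69 + $248.80 = $1114.47
Net pay = $3095.07 − $1114.47 = $1980.60

$1980.60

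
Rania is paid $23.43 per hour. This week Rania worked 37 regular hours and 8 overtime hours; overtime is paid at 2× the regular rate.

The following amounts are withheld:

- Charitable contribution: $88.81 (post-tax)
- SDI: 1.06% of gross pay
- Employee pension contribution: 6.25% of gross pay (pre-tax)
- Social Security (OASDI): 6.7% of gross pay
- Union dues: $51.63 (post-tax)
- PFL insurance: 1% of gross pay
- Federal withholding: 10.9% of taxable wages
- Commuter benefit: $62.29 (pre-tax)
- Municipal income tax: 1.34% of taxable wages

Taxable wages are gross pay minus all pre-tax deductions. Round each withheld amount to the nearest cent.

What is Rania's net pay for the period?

$717.79

Regular pay: 37 × $23.43 = $866.91
Overtime pay: 8 × $23.43 × 2 = $374.88
Gross pay = $866.91 + $374.88 = $1,241.79
Employee pension contribution: $1,241.79 × 0.0625 = $77.61
Commuter benefit: $62.29
Pre-tax total = $77.61 + $62.29 = $139.90
Taxable wages = $1,241.79 − $139.90 = $1,101.89
Municipal income tax: $1,101.89 × 0.0134 = $14.77
Federal withholding: $1,101.89 × 0.109 = $120.11
PFL insurance: $1,241.79 × 0.01 = $12.42
SDI: $1,241.79 × 0.0106 = $13.16
Social Security (OASDI): $1,241.79 × 0.067 = $83.20
Charitable contribution: $88.81
Union dues: $51.63
Total deductions = $77.61 + $62.29 + $14.77 + $120.11 + $12.42 + $13.16 + $83.20 + $88.81 + $51.63 = $524.00
Net pay = $1,241.79 − $524.00 = $717.79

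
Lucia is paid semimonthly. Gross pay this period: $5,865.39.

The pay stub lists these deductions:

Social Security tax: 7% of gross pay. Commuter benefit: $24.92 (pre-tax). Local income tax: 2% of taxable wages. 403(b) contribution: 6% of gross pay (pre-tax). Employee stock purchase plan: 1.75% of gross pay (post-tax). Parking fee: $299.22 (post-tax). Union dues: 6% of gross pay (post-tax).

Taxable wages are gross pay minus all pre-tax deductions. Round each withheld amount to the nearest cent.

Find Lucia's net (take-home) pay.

403(b) contribution: $5,865.39 × 0.06 = $351.92
Commuter benefit: $24.92
Pre-tax total = $351.92 + $24.92 = $376.84
Taxable wages = $5,865.39 − $376.84 = $5,488.55
Local income tax: $5,488.55 × 0.02 = $109.77
Social Security tax: $5,865.39 × 0.07 = $410.58
Union dues: $5,865.39 × 0.06 = $351.92
Parking fee: $299.22
Employee stock purchase plan: $5,865.39 × 0.0175 = $102.64
Total deductions = $351.92 + $24.92 + $109.77 + $410.58 + $351.92 + $299.22 + $102.64 = $1,650.97
Net pay = $5,865.39 − $1,650.97 = $4,214.42

$4,214.42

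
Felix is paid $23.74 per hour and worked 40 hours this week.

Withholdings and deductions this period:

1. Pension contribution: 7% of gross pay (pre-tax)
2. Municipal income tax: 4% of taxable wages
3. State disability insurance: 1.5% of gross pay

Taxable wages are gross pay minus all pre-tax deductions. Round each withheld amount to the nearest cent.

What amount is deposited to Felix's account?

$833.56

Gross pay: 40 × $23.74 = $949.60
Pension contribution: $949.60 × 0.07 = $66.47
Taxable wages = $949.60 − $66.47 = $883.13
Municipal income tax: $883.13 × 0.04 = $35.33
State disability insurance: $949.60 × 0.015 = $14.24
Total deductions = $66.47 + $35.33 + $14.24 = $116.04
Net pay = $949.60 − $116.04 = $833.56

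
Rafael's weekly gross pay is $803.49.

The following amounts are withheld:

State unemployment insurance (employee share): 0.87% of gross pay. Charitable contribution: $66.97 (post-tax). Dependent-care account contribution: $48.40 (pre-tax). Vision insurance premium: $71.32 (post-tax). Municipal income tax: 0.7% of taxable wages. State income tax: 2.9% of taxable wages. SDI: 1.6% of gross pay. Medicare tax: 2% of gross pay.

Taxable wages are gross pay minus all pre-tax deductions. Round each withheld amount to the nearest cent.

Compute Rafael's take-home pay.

$553.69

Dependent-care account contribution: $48.40
Taxable wages = $803.49 − $48.40 = $755.09
State income tax: $755.09 × 0.029 = $21.90
Municipal income tax: $755.09 × 0.007 = $5.29
State unemployment insurance (employee share): $803.49 × 0.0087 = $6.99
SDI: $803.49 × 0.016 = $12.86
Medicare tax: $803.49 × 0.02 = $16.07
Vision insurance premium: $71.32
Charitable contribution: $66.97
Total deductions = $48.40 + $21.90 + $5.29 + $6.99 + $12.86 + $16.07 + $71.32 + $66.97 = $249.80
Net pay = $803.49 − $249.80 = $553.69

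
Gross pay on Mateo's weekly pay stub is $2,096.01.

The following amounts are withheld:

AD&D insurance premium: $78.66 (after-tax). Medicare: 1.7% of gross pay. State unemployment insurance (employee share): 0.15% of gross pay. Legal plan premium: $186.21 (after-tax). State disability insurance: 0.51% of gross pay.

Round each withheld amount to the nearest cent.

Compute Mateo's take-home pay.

Medicare: $2,096.01 × 0.017 = $35.63
State disability insurance: $2,096.01 × 0.0051 = $10.69
State unemployment insurance (employee share): $2,096.01 × 0.0015 = $3.14
Legal plan premium: $186.21
AD&D insurance premium: $78.66
Total deductions = $35.63 + $10.69 + $3.14 + $186.21 + $78.66 = $314.33
Net pay = $2,096.01 − $314.33 = $1,781.68

$1,781.68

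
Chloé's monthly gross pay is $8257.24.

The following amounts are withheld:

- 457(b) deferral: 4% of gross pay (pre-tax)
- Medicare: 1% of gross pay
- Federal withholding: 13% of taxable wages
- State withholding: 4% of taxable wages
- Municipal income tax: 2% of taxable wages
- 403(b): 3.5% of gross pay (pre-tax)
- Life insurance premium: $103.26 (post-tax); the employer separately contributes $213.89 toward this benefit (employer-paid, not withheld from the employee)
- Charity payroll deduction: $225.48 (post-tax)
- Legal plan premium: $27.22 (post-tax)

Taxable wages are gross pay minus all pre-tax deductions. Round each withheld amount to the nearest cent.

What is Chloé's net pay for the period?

$5748.21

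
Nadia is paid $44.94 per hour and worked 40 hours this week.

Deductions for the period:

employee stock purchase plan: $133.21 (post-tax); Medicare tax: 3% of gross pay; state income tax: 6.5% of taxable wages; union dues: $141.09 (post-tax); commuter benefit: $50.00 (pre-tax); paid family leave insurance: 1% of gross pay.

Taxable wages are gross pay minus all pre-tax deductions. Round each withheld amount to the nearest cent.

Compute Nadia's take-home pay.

$1287.80

Gross pay: 40 × $44.94 = $1797.60
Commuter benefit: $50.00
Taxable wages = $1797.60 − $50.00 = $1747.60
State income tax: $1747.60 × 0.065 = $113.59
Paid family leave insurance: $1797.60 × 0.01 = $17.98
Medicare tax: $1797.60 × 0.03 = $53.93
Union dues: $141.09
Employee stock purchase plan: $133.21
Total deductions = $50.00 + $113.59 + $17.98 + $53.93 + $141.09 + $133.21 = $509.80
Net pay = $1797.60 − $509.80 = $1287.80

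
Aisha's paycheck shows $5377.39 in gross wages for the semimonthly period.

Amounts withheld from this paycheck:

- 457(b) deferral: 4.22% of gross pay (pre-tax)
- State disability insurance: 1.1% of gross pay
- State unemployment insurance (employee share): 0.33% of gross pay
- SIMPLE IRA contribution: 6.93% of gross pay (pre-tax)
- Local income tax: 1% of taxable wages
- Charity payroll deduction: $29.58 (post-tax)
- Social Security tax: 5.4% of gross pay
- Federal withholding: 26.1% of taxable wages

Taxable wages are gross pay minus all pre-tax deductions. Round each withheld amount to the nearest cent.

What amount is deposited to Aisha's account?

$3086.16

SIMPLE IRA contribution: $5377.39 × 0.0693 = $372.65
457(b) deferral: $5377.39 × 0.0422 = $226.93
Pre-tax total = $372.65 + $226.93 = $599.58
Taxable wages = $5377.39 − $599.58 = $4777.81
Federal withholding: $4777.81 × 0.261 = $1247.01
Local income tax: $4777.81 × 0.01 = $47.78
Social Security tax: $5377.39 × 0.054 = $290.38
State disability insurance: $5377.39 × 0.011 = $59.15
State unemployment insurance (employee share): $5377.39 × 0.0033 = $17.75
Charity payroll deduction: $29.58
Total deductions = $372.65 + $226.93 + $1247.01 + $47.78 + $290.38 + $59.15 + $17.75 + $29.58 = $2291.23
Net pay = $5377.39 − $2291.23 = $3086.16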